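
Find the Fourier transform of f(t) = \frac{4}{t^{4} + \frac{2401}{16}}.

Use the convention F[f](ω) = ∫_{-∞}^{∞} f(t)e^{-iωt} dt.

F(ω) = \frac{32 \pi e^{- \frac{7 \sqrt{2} \left|{\omega}\right|}{4}} \sin{\left(\frac{7 \sqrt{2} \left|{\omega}\right|}{4} + \frac{\pi}{4} \right)}}{343}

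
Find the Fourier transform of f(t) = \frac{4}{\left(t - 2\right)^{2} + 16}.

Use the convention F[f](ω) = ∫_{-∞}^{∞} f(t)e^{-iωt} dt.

F(ω) = \pi e^{- 2 i \omega - 4 \left|{\omega}\right|}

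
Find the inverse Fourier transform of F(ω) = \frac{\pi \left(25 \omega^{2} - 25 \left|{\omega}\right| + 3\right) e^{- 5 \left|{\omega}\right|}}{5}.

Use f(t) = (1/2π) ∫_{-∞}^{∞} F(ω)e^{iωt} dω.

f(t) = \frac{8 t^{4}}{\left(t^{2} + 25\right)^{3}}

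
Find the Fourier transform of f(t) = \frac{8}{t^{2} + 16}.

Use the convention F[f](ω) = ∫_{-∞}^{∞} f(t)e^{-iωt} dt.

F(ω) = 2 \pi e^{- 4 \left|{\omega}\right|}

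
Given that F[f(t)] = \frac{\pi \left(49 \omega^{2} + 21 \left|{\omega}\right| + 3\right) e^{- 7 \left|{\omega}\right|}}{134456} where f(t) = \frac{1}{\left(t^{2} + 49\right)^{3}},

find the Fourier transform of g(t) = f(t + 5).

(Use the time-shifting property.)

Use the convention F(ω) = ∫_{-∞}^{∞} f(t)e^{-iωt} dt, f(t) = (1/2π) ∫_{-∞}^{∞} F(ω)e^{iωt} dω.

F[g](ω) = \frac{\pi \left(49 \omega^{2} + 21 \left|{\omega}\right| + 3\right) e^{5 i \omega - 7 \left|{\omega}\right|}}{134456}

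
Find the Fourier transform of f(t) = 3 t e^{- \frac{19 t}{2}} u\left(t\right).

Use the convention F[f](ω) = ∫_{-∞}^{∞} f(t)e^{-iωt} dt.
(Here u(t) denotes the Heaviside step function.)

F(ω) = \frac{12}{\left(2 i \omega + 19\right)^{2}}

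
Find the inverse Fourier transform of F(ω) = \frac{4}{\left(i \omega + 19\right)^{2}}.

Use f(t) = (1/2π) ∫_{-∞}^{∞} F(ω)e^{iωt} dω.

f(t) = 4 t e^{- 19 t} u\left(t\right)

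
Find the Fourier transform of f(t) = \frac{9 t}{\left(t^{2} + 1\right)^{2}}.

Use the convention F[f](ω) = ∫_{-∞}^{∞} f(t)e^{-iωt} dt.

F(ω) = - \frac{9 i \pi \omega e^{- \left|{\omega}\right|}}{2}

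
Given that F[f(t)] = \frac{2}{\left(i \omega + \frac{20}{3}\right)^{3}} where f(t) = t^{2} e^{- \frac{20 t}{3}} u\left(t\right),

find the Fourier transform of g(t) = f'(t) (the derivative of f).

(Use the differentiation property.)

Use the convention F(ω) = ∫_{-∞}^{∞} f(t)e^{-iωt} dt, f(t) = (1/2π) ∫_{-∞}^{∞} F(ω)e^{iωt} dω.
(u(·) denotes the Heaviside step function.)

F[g](ω) = \frac{54 i \omega}{\left(3 i \omega + 20\right)^{3}}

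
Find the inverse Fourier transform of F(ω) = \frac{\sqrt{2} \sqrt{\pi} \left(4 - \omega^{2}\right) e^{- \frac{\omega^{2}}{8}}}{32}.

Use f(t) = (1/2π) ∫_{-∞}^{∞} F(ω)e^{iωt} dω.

f(t) = t^{2} e^{- 2 t^{2}}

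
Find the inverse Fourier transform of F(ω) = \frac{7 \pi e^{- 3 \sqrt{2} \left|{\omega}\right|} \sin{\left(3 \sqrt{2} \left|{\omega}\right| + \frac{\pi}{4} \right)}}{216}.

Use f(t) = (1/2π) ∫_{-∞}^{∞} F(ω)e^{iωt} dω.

f(t) = \frac{7}{t^{4} + 1296}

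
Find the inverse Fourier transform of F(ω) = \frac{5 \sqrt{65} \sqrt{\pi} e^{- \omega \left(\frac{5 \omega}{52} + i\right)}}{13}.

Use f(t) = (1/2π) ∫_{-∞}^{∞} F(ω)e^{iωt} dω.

f(t) = 5 e^{- \frac{13 \left(t - 1\right)^{2}}{5}}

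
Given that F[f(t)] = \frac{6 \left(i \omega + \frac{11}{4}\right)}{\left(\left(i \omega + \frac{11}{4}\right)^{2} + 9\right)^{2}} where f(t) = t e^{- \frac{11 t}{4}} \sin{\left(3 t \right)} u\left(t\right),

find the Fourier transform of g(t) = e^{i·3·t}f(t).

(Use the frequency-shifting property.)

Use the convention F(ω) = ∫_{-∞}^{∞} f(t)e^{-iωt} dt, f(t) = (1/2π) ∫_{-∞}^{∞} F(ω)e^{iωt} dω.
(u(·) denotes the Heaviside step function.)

F[g](ω) = \frac{384 \left(4 i \left(\omega - 3\right) + 11\right)}{\left(\left(4 i \left(\omega - 3\right) + 11\right)^{2} + 144\right)^{2}}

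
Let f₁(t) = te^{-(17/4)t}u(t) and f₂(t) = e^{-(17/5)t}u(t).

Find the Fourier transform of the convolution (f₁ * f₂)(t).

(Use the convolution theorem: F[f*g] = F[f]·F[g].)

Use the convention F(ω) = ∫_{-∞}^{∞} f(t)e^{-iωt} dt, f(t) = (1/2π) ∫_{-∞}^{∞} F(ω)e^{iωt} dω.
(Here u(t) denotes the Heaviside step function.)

F[f₁*f₂](ω) = \frac{80}{\left(4 i \omega + 17\right)^{2} \left(5 i \omega + 17\right)}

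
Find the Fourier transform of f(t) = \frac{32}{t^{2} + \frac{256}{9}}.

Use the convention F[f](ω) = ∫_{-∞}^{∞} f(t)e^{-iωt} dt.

F(ω) = 6 \pi e^{- \frac{16 \left|{\omega}\right|}{3}}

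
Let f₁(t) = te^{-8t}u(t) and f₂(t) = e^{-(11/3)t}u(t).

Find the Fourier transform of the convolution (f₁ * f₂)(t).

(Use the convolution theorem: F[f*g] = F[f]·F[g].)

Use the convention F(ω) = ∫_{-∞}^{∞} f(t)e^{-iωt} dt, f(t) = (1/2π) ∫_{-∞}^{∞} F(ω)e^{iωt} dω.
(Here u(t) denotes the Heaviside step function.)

F[f₁*f₂](ω) = \frac{3}{\left(i \omega + 8\right)^{2} \left(3 i \omega + 11\right)}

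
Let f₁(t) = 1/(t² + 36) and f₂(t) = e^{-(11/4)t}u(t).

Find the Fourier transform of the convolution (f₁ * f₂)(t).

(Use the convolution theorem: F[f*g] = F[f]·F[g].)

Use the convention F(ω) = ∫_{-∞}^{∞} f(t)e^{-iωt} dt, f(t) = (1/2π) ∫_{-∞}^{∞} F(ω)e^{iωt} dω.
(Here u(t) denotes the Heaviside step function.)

F[f₁*f₂](ω) = \frac{2 \pi e^{- 6 \left|{\omega}\right|}}{3 \left(4 i \omega + 11\right)}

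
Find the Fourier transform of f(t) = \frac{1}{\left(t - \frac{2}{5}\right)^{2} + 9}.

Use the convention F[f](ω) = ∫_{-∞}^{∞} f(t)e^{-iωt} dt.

F(ω) = \frac{\pi e^{- \frac{2 i \omega}{5} - 3 \left|{\omega}\right|}}{3}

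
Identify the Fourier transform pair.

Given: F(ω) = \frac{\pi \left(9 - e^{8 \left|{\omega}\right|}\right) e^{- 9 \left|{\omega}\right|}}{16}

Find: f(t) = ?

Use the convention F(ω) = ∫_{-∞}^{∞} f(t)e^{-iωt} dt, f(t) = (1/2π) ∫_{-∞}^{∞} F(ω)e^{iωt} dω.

f(t) = \frac{5 t^{2}}{\left(t^{2} + 1\right) \left(t^{2} + 81\right)}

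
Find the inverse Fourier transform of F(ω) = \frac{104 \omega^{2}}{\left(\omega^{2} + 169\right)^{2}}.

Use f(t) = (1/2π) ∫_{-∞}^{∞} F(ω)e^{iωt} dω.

f(t) = 2 \left(1 - 13 \left|{t}\right|\right) e^{- 13 \left|{t}\right|}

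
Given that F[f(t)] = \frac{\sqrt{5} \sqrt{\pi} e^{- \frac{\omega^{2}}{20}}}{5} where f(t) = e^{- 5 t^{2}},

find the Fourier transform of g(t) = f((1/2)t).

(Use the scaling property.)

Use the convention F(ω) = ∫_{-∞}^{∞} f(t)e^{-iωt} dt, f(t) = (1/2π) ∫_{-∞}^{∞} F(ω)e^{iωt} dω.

F[g](ω) = \frac{2 \sqrt{5} \sqrt{\pi} e^{- \frac{\omega^{2}}{5}}}{5}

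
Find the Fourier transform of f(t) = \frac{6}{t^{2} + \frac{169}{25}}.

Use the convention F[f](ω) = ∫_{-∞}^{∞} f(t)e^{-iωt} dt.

F(ω) = \frac{30 \pi e^{- \frac{13 \left|{\omega}\right|}{5}}}{13}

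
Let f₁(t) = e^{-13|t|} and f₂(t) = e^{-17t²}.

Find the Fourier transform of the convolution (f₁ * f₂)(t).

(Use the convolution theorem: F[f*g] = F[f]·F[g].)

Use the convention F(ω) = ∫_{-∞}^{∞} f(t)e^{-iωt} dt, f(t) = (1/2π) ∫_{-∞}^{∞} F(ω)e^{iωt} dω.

F[f₁*f₂](ω) = \frac{26 \sqrt{17} \sqrt{\pi} e^{- \frac{\omega^{2}}{68}}}{17 \left(\omega^{2} + 169\right)}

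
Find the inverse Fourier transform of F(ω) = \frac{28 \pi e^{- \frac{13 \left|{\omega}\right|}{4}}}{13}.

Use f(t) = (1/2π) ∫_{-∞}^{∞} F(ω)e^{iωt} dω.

f(t) = \frac{7}{t^{2} + \frac{169}{16}}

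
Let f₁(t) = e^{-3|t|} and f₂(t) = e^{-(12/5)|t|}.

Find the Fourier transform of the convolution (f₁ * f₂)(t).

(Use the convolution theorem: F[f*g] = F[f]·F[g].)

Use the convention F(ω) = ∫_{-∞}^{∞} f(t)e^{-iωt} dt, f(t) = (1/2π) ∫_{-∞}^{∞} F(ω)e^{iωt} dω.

F[f₁*f₂](ω) = \frac{720}{\left(\omega^{2} + 9\right) \left(25 \omega^{2} + 144\right)}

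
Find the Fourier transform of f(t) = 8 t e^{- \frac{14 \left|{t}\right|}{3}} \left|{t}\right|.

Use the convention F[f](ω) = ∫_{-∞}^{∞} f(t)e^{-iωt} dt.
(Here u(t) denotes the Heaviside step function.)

F(ω) = \frac{7776 i \omega \left(3 \omega^{2} - 196\right)}{\left(9 \omega^{2} + 196\right)^{3}}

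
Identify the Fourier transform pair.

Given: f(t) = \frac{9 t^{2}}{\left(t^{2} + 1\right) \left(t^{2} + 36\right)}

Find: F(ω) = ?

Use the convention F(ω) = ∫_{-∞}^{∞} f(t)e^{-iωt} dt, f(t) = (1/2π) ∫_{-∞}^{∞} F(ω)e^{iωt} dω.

F(ω) = \frac{9 \pi \left(6 - e^{5 \left|{\omega}\right|}\right) e^{- 6 \left|{\omega}\right|}}{35}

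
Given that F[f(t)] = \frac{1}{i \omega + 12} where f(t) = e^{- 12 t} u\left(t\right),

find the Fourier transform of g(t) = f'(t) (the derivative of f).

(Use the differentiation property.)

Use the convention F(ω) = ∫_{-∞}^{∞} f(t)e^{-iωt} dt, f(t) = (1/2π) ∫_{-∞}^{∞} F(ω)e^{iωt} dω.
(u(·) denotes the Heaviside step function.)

F[g](ω) = \frac{\omega}{\omega - 12 i}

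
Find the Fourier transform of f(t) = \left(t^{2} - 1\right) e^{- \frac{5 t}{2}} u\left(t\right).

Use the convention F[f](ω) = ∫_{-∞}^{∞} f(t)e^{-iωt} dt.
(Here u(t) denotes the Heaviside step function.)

F(ω) = \frac{2 \left(16 i \omega - \left(2 i \omega + 5\right)^{3} + 40\right)}{\left(2 i \omega + 5\right)^{4}}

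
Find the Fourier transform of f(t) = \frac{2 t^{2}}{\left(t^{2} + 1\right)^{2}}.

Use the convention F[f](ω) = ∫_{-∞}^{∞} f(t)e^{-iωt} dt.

F(ω) = \pi \left(1 - \left|{\omega}\right|\right) e^{- \left|{\omega}\right|}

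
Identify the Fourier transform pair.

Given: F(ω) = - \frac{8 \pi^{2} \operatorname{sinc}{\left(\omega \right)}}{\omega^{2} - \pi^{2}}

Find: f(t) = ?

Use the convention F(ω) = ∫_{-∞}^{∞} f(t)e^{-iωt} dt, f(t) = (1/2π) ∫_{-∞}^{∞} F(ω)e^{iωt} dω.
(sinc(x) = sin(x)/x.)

f(t) = 8 \left(\begin{cases} \cos^{2}{\left(\frac{\pi t}{2} \right)} & \text{for}\: \left|{t}\right| < 1 \\0 & \text{otherwise} \end{cases}\right)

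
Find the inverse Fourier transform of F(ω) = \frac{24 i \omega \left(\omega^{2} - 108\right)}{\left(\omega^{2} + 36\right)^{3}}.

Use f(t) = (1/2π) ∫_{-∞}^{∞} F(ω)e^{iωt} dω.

f(t) = 6 t e^{- 6 \left|{t}\right|} \left|{t}\right|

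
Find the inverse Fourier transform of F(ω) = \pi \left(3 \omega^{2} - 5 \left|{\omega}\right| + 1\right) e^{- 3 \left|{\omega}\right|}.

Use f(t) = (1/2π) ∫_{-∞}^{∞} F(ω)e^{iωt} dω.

f(t) = \frac{8 t^{4}}{\left(t^{2} + 9\right)^{3}}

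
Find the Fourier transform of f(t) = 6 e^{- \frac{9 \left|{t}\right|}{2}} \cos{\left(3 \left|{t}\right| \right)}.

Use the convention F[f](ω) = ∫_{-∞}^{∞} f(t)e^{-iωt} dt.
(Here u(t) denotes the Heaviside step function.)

F(ω) = \frac{216 \left(4 \omega^{2} + 117\right)}{16 \omega^{4} + 360 \omega^{2} + 13689}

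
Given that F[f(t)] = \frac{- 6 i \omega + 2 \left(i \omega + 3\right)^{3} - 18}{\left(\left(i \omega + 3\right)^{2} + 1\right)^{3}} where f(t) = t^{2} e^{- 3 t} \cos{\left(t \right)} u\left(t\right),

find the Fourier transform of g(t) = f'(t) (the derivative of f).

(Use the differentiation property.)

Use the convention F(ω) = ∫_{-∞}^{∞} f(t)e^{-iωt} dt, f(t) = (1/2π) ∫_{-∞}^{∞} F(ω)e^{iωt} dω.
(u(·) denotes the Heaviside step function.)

F[g](ω) = - \frac{2 i \omega \left(3 i \omega - \left(i \omega + 3\right)^{3} + 9\right)}{\left(\left(i \omega + 3\right)^{2} + 1\right)^{3}}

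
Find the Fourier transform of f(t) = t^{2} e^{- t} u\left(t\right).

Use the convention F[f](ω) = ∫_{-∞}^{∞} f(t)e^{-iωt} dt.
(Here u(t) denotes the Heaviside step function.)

F(ω) = \frac{2}{\left(i \omega + 1\right)^{3}}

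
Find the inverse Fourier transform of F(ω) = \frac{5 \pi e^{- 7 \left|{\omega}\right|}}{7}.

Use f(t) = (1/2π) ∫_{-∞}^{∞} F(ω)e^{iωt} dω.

f(t) = \frac{5}{t^{2} + 49}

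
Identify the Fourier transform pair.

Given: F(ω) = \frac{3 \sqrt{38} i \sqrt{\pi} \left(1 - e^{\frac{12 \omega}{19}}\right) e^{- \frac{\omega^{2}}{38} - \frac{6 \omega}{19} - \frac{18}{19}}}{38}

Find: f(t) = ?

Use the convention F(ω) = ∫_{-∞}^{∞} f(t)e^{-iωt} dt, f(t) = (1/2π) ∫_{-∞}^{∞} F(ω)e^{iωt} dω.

f(t) = 3 e^{- \frac{19 t^{2}}{2}} \sin{\left(6 t \right)}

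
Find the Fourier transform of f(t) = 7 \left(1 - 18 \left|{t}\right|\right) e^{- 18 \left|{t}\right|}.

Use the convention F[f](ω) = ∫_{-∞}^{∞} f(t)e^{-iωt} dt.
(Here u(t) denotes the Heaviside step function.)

F(ω) = \frac{504 \omega^{2}}{\left(\omega^{2} + 324\right)^{2}}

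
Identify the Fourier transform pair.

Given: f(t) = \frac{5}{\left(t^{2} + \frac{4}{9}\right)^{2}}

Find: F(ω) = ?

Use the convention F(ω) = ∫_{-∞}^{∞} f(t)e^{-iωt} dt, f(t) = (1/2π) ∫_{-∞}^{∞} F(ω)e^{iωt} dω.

F(ω) = \frac{45 \pi \left(2 \left|{\omega}\right| + 3\right) e^{- \frac{2 \left|{\omega}\right|}{3}}}{16}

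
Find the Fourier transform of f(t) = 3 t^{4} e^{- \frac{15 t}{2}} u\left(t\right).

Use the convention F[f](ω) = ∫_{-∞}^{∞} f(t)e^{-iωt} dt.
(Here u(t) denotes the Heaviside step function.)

F(ω) = \frac{2304}{\left(2 i \omega + 15\right)^{5}}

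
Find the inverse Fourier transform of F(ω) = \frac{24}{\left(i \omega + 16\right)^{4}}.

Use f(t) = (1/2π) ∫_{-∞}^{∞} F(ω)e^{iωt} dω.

f(t) = 4 t^{3} e^{- 16 t} u\left(t\right)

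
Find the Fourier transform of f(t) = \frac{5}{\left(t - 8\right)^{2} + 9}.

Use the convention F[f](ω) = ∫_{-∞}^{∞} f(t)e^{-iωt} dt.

F(ω) = \frac{5 \pi e^{- 8 i \omega - 3 \left|{\omega}\right|}}{3}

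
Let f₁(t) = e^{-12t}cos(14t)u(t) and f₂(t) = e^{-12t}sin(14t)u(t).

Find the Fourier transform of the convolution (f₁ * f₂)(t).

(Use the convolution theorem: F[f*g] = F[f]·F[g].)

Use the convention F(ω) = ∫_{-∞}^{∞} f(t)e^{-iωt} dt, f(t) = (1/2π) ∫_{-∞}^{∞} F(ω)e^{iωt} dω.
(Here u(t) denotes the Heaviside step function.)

F[f₁*f₂](ω) = \frac{14 \left(i \omega + 12\right)}{\left(\left(i \omega + 12\right)^{2} + 196\right)^{2}}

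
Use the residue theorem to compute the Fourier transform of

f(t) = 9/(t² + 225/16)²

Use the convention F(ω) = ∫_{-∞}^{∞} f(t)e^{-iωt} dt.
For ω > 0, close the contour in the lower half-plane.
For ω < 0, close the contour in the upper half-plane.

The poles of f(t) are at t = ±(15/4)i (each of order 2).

Let g(z) = f(z)e^{-iωz}; for large |z| the factor e^{-iωz} decays in the lower half-plane when ω > 0 and in the upper half-plane when ω < 0.

Case ω > 0 (lower half-plane, clockwise contour ⇒ F(ω) = -2πi·ΣRes):
  Res_{z = - \frac{15 i}{4}} g(z) = \frac{4 i \left(15 \omega + 4\right) e^{- \frac{15 \omega}{4}}}{375} (pole of order 2)
  F(ω) = -2πi·ΣRes = \frac{8 \pi \left(15 \omega + 4\right) e^{- \frac{15 \omega}{4}}}{375}

Case ω < 0 (upper half-plane, counterclockwise contour ⇒ F(ω) = +2πi·ΣRes):
  Res_{z = \frac{15 i}{4}} g(z) = \frac{4 i \left(15 \omega - 4\right) e^{\frac{15 \omega}{4}}}{375} (pole of order 2)
  F(ω) = 2πi·ΣRes = \frac{8 \pi \left(4 - 15 \omega\right) e^{\frac{15 \omega}{4}}}{375}

Both cases combine into a single formula in |ω|:

F(ω) = \frac{8 \pi \left(15 \left|{\omega}\right| + 4\right) e^{- \frac{15 \left|{\omega}\right|}{4}}}{375}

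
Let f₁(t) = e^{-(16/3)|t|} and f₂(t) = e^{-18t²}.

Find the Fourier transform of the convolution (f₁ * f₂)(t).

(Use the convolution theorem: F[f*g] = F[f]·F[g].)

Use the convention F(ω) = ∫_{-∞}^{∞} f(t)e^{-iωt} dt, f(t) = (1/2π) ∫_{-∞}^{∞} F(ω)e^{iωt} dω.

F[f₁*f₂](ω) = \frac{16 \sqrt{2} \sqrt{\pi} e^{- \frac{\omega^{2}}{72}}}{9 \omega^{2} + 256}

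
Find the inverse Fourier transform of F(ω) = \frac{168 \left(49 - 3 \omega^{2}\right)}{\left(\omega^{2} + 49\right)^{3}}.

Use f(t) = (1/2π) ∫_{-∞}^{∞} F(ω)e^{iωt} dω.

f(t) = 6 t^{2} e^{- 7 \left|{t}\right|}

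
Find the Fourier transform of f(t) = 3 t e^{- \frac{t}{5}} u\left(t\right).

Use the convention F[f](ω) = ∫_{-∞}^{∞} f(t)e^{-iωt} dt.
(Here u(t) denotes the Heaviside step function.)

F(ω) = \frac{75}{\left(5 i \omega + 1\right)^{2}}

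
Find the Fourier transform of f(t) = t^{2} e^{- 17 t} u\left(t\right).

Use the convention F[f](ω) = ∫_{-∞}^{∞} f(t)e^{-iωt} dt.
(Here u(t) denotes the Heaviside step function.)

F(ω) = \frac{2}{\left(i \omega + 17\right)^{3}}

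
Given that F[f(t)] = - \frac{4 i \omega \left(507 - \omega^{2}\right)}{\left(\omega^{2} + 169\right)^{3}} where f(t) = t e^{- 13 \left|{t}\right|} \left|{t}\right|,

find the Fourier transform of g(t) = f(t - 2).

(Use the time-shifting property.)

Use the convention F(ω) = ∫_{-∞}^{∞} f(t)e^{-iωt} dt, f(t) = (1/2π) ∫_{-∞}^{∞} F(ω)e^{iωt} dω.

F[g](ω) = \frac{4 i \omega \left(\omega^{2} - 507\right) e^{- 2 i \omega}}{\left(\omega^{2} + 169\right)^{3}}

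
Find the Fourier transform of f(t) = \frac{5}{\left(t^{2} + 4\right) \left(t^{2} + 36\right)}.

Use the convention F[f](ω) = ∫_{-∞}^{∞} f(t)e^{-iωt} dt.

F(ω) = \frac{5 \pi \left(3 e^{4 \left|{\omega}\right|} - 1\right) e^{- 6 \left|{\omega}\right|}}{192}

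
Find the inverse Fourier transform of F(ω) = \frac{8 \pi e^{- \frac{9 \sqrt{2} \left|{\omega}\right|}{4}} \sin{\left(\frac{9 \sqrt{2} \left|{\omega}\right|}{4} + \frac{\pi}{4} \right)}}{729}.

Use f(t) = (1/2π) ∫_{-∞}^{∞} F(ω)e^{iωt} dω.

f(t) = \frac{1}{t^{4} + \frac{6561}{16}}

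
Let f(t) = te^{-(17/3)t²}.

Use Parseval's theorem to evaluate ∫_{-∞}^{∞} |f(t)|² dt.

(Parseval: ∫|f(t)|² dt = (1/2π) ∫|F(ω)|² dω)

∫|f(t)|² dt = \frac{3 \sqrt{102} \sqrt{\pi}}{2312}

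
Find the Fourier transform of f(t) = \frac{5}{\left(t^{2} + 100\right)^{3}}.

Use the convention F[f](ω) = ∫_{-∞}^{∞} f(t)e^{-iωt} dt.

F(ω) = \frac{\pi \left(100 \omega^{2} + 30 \left|{\omega}\right| + 3\right) e^{- 10 \left|{\omega}\right|}}{160000}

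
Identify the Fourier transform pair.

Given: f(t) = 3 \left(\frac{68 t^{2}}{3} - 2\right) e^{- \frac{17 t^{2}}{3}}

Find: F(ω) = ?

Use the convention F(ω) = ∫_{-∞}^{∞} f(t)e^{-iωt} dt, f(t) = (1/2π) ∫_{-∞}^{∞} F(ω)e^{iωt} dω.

F(ω) = - \frac{9 \sqrt{51} \sqrt{\pi} \omega^{2} e^{- \frac{3 \omega^{2}}{68}}}{289}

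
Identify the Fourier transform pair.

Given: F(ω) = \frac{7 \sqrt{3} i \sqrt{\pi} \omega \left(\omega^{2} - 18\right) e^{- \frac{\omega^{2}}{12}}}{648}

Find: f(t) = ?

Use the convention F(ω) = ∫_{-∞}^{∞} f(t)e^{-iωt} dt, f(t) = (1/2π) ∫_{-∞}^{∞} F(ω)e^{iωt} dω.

f(t) = 7 t^{3} e^{- 3 t^{2}}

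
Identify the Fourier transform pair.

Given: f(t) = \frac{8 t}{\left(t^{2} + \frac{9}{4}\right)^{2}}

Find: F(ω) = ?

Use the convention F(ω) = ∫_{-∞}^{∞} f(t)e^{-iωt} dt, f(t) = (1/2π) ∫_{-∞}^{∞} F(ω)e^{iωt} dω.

F(ω) = - \frac{8 i \pi \omega e^{- \frac{3 \left|{\omega}\right|}{2}}}{3}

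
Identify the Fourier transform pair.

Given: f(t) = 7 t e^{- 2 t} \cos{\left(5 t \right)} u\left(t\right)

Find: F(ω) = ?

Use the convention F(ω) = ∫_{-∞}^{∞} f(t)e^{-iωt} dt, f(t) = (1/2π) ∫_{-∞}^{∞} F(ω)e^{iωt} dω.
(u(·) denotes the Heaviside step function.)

F(ω) = \frac{7 \left(\left(i \omega + 2\right)^{2} - 25\right)}{\left(\left(i \omega + 2\right)^{2} + 25\right)^{2}}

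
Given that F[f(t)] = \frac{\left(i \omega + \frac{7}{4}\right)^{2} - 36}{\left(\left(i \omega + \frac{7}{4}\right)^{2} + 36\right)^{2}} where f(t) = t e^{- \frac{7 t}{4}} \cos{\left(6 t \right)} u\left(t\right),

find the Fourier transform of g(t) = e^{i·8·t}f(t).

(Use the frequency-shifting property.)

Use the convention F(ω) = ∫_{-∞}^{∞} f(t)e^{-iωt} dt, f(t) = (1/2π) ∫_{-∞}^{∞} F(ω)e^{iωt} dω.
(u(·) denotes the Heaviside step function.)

F[g](ω) = \frac{16 \left(\left(4 i \left(\omega - 8\right) + 7\right)^{2} - 576\right)}{\left(\left(4 i \left(\omega - 8\right) + 7\right)^{2} + 576\right)^{2}}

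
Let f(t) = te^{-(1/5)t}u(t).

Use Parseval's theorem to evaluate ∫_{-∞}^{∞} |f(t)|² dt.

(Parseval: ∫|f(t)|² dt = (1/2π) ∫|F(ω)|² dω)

∫|f(t)|² dt = \frac{125}{4}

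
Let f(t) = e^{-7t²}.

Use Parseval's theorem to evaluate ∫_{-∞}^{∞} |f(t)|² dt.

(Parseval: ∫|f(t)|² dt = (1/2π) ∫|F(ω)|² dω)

∫|f(t)|² dt = \frac{\sqrt{14} \sqrt{\pi}}{14}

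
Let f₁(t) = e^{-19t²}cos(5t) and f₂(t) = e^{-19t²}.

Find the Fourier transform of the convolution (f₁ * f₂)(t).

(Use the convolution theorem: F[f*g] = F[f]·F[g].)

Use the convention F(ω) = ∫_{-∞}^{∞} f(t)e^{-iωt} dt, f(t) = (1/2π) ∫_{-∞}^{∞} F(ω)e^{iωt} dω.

F[f₁*f₂](ω) = \frac{\pi \left(e^{\frac{5 \omega}{19}} + 1\right) e^{- \frac{\omega^{2}}{38} - \frac{5 \omega}{38} - \frac{25}{76}}}{38}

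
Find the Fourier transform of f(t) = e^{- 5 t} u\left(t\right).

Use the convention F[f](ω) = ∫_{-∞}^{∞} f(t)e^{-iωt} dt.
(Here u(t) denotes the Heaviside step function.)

F(ω) = \frac{1}{i \omega + 5}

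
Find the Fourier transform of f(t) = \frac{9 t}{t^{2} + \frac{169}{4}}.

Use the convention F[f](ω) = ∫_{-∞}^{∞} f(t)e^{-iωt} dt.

F(ω) = - 9 i \pi e^{- \frac{13 \left|{\omega}\right|}{2}} \operatorname{sign}{\left(\omega \right)}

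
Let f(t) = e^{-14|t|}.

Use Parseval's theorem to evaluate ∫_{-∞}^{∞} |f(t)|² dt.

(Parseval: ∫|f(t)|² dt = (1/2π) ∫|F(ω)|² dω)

∫|f(t)|² dt = \frac{1}{14}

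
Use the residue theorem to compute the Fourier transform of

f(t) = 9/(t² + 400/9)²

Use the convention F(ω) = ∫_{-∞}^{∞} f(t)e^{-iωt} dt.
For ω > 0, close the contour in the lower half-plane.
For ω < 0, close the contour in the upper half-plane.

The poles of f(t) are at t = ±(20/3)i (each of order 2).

Let g(z) = f(z)e^{-iωz}; for large |z| the factor e^{-iωz} decays in the lower half-plane when ω > 0 and in the upper half-plane when ω < 0.

Case ω > 0 (lower half-plane, clockwise contour ⇒ F(ω) = -2πi·ΣRes):
  Res_{z = - \frac{20 i}{3}} g(z) = \frac{81 i \left(20 \omega + 3\right) e^{- \frac{20 \omega}{3}}}{32000} (pole of order 2)
  F(ω) = -2πi·ΣRes = \frac{81 \pi \left(20 \omega + 3\right) e^{- \frac{20 \omega}{3}}}{16000}

Case ω < 0 (upper half-plane, counterclockwise contour ⇒ F(ω) = +2πi·ΣRes):
  Res_{z = \frac{20 i}{3}} g(z) = \frac{81 i \left(20 \omega - 3\right) e^{\frac{20 \omega}{3}}}{32000} (pole of order 2)
  F(ω) = 2πi·ΣRes = \frac{81 \pi \left(3 - 20 \omega\right) e^{\frac{20 \omega}{3}}}{16000}

Both cases combine into a single formula in |ω|:

F(ω) = \frac{81 \pi \left(20 \left|{\omega}\right| + 3\right) e^{- \frac{20 \left|{\omega}\right|}{3}}}{16000}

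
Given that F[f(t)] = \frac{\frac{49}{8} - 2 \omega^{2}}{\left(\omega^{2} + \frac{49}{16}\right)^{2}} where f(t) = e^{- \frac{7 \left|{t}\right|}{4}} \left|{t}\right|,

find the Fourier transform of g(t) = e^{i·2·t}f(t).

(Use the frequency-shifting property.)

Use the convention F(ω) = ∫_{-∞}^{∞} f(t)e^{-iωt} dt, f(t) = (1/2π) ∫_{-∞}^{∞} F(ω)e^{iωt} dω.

F[g](ω) = \frac{32 \left(49 - 16 \left(\omega - 2\right)^{2}\right)}{\left(16 \left(\omega - 2\right)^{2} + 49\right)^{2}}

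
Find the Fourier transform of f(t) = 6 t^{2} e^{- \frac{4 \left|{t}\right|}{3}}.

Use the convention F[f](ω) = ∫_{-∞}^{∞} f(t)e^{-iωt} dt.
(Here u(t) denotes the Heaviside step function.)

F(ω) = \frac{2592 \left(16 - 27 \omega^{2}\right)}{\left(9 \omega^{2} + 16\right)^{3}}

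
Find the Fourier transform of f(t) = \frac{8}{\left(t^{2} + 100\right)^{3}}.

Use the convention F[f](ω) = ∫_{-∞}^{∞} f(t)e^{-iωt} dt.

F(ω) = \frac{\pi \left(100 \omega^{2} + 30 \left|{\omega}\right| + 3\right) e^{- 10 \left|{\omega}\right|}}{100000}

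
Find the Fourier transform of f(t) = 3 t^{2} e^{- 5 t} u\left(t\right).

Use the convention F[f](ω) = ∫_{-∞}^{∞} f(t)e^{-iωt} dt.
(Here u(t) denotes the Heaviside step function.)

F(ω) = \frac{6}{\left(i \omega + 5\right)^{3}}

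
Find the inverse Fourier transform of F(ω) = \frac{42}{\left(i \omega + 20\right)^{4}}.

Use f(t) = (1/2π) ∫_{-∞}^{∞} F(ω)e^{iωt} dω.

f(t) = 7 t^{3} e^{- 20 t} u\left(t\right)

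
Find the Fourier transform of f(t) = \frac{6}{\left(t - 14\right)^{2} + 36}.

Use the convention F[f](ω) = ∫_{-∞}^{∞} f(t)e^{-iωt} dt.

F(ω) = \pi e^{- 14 i \omega - 6 \left|{\omega}\right|}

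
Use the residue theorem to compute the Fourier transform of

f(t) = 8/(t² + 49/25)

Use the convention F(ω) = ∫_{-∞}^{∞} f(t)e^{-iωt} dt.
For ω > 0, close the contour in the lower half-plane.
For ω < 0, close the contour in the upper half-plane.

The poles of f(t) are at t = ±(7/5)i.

Let g(z) = f(z)e^{-iωz}; for large |z| the factor e^{-iωz} decays in the lower half-plane when ω > 0 and in the upper half-plane when ω < 0.

Case ω > 0 (lower half-plane, clockwise contour ⇒ F(ω) = -2πi·ΣRes):
  Res_{z = - \frac{7 i}{5}} g(z) = \frac{20 i e^{- \frac{7 \omega}{5}}}{7}
  F(ω) = -2πi·ΣRes = \frac{40 \pi e^{- \frac{7 \omega}{5}}}{7}

Case ω < 0 (upper half-plane, counterclockwise contour ⇒ F(ω) = +2πi·ΣRes):
  Res_{z = \frac{7 i}{5}} g(z) = - \frac{20 i e^{\frac{7 \omega}{5}}}{7}
  F(ω) = 2πi·ΣRes = \frac{40 \pi e^{\frac{7 \omega}{5}}}{7}

Both cases combine into a single formula in |ω|:

F(ω) = \frac{40 \pi e^{- \frac{7 \left|{\omega}\right|}{5}}}{7}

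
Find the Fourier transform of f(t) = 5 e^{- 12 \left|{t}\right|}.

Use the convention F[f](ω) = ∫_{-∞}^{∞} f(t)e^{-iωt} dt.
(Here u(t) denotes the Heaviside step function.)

F(ω) = \frac{120}{\omega^{2} + 144}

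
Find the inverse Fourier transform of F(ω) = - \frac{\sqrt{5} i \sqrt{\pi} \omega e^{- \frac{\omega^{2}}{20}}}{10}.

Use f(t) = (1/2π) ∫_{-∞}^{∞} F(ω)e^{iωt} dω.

f(t) = 5 t e^{- 5 t^{2}}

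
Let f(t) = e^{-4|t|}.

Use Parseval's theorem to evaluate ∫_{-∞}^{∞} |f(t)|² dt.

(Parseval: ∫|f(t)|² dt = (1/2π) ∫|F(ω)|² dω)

∫|f(t)|² dt = \frac{1}{4}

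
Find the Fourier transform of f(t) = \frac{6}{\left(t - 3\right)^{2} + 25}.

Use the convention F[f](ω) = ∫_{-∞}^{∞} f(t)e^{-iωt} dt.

F(ω) = \frac{6 \pi e^{- 3 i \omega - 5 \left|{\omega}\right|}}{5}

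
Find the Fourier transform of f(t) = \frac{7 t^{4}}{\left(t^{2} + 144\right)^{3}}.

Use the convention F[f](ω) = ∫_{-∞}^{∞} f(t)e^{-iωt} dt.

F(ω) = \frac{7 \pi \left(48 \omega^{2} - 20 \left|{\omega}\right| + 1\right) e^{- 12 \left|{\omega}\right|}}{32}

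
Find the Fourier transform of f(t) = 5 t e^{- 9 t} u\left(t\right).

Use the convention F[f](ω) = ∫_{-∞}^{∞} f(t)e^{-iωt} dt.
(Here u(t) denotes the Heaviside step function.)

F(ω) = \frac{5}{\left(i \omega + 9\right)^{2}}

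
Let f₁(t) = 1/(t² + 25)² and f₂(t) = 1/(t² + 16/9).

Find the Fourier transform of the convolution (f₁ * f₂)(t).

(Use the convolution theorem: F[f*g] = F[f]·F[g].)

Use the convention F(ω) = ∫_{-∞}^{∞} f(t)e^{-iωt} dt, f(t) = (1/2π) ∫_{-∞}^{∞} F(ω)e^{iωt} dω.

F[f₁*f₂](ω) = \frac{3 \pi^{2} \left(5 \left|{\omega}\right| + 1\right) e^{- \frac{19 \left|{\omega}\right|}{3}}}{1000}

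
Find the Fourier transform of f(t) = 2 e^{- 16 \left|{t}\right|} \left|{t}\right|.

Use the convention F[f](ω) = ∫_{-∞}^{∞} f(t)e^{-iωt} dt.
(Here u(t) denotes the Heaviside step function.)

F(ω) = \frac{4 \left(256 - \omega^{2}\right)}{\left(\omega^{2} + 256\right)^{2}}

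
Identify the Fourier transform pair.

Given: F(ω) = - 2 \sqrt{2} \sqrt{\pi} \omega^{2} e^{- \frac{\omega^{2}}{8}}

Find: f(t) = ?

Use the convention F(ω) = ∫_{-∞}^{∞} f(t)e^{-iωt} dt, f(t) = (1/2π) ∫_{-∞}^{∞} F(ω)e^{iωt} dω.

f(t) = 8 \left(8 t^{2} - 2\right) e^{- 2 t^{2}}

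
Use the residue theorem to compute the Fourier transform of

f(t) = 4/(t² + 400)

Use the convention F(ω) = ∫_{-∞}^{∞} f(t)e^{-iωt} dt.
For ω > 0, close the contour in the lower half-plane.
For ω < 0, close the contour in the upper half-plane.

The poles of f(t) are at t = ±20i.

Let g(z) = f(z)e^{-iωz}; for large |z| the factor e^{-iωz} decays in the lower half-plane when ω > 0 and in the upper half-plane when ω < 0.

Case ω > 0 (lower half-plane, clockwise contour ⇒ F(ω) = -2πi·ΣRes):
  Res_{z = - 20 i} g(z) = \frac{i e^{- 20 \omega}}{10}
  F(ω) = -2πi·ΣRes = \frac{\pi e^{- 20 \omega}}{5}

Case ω < 0 (upper half-plane, counterclockwise contour ⇒ F(ω) = +2πi·ΣRes):
  Res_{z = 20 i} g(z) = - \frac{i e^{20 \omega}}{10}
  F(ω) = 2πi·ΣRes = \frac{\pi e^{20 \omega}}{5}

Both cases combine into a single formula in |ω|:

F(ω) = \frac{\pi e^{- 20 \left|{\omega}\right|}}{5}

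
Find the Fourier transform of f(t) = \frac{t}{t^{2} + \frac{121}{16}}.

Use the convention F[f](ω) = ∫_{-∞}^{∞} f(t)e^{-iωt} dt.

F(ω) = - i \pi e^{- \frac{11 \left|{\omega}\right|}{4}} \operatorname{sign}{\left(\omega \right)}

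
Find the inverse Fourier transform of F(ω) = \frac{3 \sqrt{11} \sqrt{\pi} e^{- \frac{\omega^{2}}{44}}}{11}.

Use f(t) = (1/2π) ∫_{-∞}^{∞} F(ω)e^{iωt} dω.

f(t) = 3 e^{- 11 t^{2}}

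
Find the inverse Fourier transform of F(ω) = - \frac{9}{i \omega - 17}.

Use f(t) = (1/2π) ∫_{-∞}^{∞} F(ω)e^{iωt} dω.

f(t) = 9 e^{17 t} u\left(- t\right)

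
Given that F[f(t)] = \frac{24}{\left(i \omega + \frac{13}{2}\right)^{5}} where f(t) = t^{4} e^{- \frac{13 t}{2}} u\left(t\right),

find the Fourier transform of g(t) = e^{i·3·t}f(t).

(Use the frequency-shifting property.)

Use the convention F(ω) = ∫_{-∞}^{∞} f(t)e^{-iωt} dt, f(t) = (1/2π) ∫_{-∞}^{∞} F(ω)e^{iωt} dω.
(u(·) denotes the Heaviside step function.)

F[g](ω) = \frac{768}{\left(2 i \left(\omega - 3\right) + 13\right)^{5}}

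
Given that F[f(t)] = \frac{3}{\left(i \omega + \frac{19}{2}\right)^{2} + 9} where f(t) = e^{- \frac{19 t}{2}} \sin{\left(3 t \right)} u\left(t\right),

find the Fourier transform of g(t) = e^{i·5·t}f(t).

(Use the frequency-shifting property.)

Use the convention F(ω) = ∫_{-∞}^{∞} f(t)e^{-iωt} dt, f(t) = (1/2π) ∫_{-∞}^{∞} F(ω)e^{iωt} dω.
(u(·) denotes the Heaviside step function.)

F[g](ω) = \frac{12}{\left(2 i \left(\omega - 5\right) + 19\right)^{2} + 36}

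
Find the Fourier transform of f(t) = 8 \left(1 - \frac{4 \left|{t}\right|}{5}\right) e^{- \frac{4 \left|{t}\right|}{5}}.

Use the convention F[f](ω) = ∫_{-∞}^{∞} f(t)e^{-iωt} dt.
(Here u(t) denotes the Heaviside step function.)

F(ω) = \frac{16000 \omega^{2}}{\left(25 \omega^{2} + 16\right)^{2}}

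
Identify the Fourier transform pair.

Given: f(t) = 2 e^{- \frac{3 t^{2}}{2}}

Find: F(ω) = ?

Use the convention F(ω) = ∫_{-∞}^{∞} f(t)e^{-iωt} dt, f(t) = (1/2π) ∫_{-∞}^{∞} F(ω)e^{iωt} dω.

F(ω) = \frac{2 \sqrt{6} \sqrt{\pi} e^{- \frac{\omega^{2}}{6}}}{3}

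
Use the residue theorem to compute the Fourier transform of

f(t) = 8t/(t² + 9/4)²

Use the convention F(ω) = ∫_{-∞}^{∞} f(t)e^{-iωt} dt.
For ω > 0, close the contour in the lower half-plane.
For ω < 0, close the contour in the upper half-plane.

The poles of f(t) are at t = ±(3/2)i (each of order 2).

Let g(z) = f(z)e^{-iωz}; for large |z| the factor e^{-iωz} decays in the lower half-plane when ω > 0 and in the upper half-plane when ω < 0.

Case ω > 0 (lower half-plane, clockwise contour ⇒ F(ω) = -2πi·ΣRes):
  Res_{z = - \frac{3 i}{2}} g(z) = \frac{4 \omega e^{- \frac{3 \omega}{2}}}{3} (pole of order 2)
  F(ω) = -2πi·ΣRes = - \frac{8 i \pi \omega e^{- \frac{3 \omega}{2}}}{3}

Case ω < 0 (upper half-plane, counterclockwise contour ⇒ F(ω) = +2πi·ΣRes):
  Res_{z = \frac{3 i}{2}} g(z) = - \frac{4 \omega e^{\frac{3 \omega}{2}}}{3} (pole of order 2)
  F(ω) = 2πi·ΣRes = - \frac{8 i \pi \omega e^{\frac{3 \omega}{2}}}{3}

Both cases combine into a single formula in |ω|:

F(ω) = - \frac{8 i \pi \omega e^{- \frac{3 \left|{\omega}\right|}{2}}}{3}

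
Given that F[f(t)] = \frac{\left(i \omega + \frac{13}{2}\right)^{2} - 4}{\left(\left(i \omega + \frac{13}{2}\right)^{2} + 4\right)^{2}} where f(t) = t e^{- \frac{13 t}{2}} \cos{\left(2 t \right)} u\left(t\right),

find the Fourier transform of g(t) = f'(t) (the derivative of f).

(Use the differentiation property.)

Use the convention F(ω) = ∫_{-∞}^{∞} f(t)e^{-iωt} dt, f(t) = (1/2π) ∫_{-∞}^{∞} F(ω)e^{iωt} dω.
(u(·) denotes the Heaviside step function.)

F[g](ω) = \frac{4 i \omega \left(\left(2 i \omega + 13\right)^{2} - 16\right)}{\left(\left(2 i \omega + 13\right)^{2} + 16\right)^{2}}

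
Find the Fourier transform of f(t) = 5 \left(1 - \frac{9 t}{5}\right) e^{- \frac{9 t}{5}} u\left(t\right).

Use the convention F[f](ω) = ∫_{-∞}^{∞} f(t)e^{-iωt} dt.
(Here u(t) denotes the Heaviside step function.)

F(ω) = \frac{125 i \omega}{- 25 \omega^{2} + 90 i \omega + 81}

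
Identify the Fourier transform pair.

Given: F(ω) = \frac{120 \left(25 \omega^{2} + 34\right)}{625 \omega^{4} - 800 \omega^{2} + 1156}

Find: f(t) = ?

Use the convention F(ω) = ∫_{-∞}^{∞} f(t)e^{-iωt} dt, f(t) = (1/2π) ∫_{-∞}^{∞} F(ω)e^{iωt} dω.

f(t) = 4 e^{- \frac{3 \left|{t}\right|}{5}} \cos{\left(\left|{t}\right| \right)}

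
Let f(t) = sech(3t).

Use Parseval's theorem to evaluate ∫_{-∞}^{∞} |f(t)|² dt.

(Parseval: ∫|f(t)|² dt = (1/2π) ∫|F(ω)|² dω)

∫|f(t)|² dt = \frac{2}{3}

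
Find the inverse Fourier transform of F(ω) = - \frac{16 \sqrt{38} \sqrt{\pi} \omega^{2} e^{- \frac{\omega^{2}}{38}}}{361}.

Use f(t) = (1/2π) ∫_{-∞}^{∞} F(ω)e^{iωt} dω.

f(t) = 8 \left(38 t^{2} - 2\right) e^{- \frac{19 t^{2}}{2}}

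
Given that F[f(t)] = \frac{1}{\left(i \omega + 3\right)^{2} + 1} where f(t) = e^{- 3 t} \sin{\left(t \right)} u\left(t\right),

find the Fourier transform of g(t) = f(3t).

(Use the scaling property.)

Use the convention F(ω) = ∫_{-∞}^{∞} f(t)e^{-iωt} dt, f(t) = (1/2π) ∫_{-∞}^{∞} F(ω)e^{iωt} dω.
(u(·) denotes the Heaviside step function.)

F[g](ω) = \frac{3}{\left(i \omega + 9\right)^{2} + 9}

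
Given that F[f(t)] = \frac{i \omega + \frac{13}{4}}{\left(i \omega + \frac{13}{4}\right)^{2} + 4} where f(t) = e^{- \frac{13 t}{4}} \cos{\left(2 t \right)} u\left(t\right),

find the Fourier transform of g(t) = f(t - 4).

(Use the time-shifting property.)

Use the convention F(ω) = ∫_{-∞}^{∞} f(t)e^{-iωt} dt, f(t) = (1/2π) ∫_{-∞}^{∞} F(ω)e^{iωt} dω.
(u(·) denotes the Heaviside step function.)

F[g](ω) = \frac{4 \left(4 i \omega + 13\right) e^{- 4 i \omega}}{\left(4 i \omega + 13\right)^{2} + 64}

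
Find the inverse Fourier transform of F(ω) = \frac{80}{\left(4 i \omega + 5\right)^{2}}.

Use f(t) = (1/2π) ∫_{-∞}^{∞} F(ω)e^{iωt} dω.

f(t) = 5 t e^{- \frac{5 t}{4}} u\left(t\right)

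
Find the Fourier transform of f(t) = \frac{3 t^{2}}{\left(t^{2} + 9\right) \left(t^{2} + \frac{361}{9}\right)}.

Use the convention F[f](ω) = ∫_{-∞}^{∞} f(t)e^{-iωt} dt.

F(ω) = - \frac{81 \pi e^{- 3 \left|{\omega}\right|}}{280} + \frac{171 \pi e^{- \frac{19 \left|{\omega}\right|}{3}}}{280}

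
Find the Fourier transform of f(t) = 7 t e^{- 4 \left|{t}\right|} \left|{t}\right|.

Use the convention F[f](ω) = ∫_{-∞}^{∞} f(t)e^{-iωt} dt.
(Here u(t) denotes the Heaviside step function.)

F(ω) = \frac{28 i \omega \left(\omega^{2} - 48\right)}{\left(\omega^{2} + 16\right)^{3}}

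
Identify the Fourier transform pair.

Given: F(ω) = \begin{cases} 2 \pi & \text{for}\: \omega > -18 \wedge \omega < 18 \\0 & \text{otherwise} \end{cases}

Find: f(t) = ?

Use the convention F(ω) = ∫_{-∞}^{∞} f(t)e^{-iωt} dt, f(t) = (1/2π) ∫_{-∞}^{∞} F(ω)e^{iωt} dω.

f(t) = \frac{2 \sin{\left(18 t \right)}}{t}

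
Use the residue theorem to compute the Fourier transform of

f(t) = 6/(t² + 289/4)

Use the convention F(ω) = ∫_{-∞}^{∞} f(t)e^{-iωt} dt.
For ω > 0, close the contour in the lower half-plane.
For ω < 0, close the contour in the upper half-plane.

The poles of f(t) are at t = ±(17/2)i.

Let g(z) = f(z)e^{-iωz}; for large |z| the factor e^{-iωz} decays in the lower half-plane when ω > 0 and in the upper half-plane when ω < 0.

Case ω > 0 (lower half-plane, clockwise contour ⇒ F(ω) = -2πi·ΣRes):
  Res_{z = - \frac{17 i}{2}} g(z) = \frac{6 i e^{- \frac{17 \omega}{2}}}{17}
  F(ω) = -2πi·ΣRes = \frac{12 \pi e^{- \frac{17 \omega}{2}}}{17}

Case ω < 0 (upper half-plane, counterclockwise contour ⇒ F(ω) = +2πi·ΣRes):
  Res_{z = \frac{17 i}{2}} g(z) = - \frac{6 i e^{\frac{17 \omega}{2}}}{17}
  F(ω) = 2πi·ΣRes = \frac{12 \pi e^{\frac{17 \omega}{2}}}{17}

Both cases combine into a single formula in |ω|:

F(ω) = \frac{12 \pi e^{- \frac{17 \left|{\omega}\right|}{2}}}{17}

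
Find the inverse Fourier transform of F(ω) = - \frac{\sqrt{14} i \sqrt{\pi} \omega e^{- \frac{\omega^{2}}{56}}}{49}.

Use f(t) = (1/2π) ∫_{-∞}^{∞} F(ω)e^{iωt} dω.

f(t) = 8 t e^{- 14 t^{2}}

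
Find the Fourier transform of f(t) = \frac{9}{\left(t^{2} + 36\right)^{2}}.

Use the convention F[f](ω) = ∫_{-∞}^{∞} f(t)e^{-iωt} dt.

F(ω) = \frac{\pi \left(6 \left|{\omega}\right| + 1\right) e^{- 6 \left|{\omega}\right|}}{48}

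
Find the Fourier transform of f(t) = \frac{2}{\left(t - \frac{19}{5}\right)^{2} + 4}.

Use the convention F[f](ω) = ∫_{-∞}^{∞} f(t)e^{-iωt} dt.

F(ω) = \pi e^{- \frac{19 i \omega}{5} - 2 \left|{\omega}\right|}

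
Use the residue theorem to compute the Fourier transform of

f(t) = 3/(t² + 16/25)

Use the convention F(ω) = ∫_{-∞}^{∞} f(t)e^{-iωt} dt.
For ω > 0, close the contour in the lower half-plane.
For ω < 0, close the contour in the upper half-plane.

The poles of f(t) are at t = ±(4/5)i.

Let g(z) = f(z)e^{-iωz}; for large |z| the factor e^{-iωz} decays in the lower half-plane when ω > 0 and in the upper half-plane when ω < 0.

Case ω > 0 (lower half-plane, clockwise contour ⇒ F(ω) = -2πi·ΣRes):
  Res_{z = - \frac{4 i}{5}} g(z) = \frac{15 i e^{- \frac{4 \omega}{5}}}{8}
  F(ω) = -2πi·ΣRes = \frac{15 \pi e^{- \frac{4 \omega}{5}}}{4}

Case ω < 0 (upper half-plane, counterclockwise contour ⇒ F(ω) = +2πi·ΣRes):
  Res_{z = \frac{4 i}{5}} g(z) = - \frac{15 i e^{\frac{4 \omega}{5}}}{8}
  F(ω) = 2πi·ΣRes = \frac{15 \pi e^{\frac{4 \omega}{5}}}{4}

Both cases combine into a single formula in |ω|:

F(ω) = \frac{15 \pi e^{- \frac{4 \left|{\omega}\right|}{5}}}{4}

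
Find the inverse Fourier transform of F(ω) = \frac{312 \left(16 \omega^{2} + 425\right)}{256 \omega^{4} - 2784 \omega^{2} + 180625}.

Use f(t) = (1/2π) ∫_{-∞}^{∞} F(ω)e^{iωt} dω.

f(t) = 3 e^{- \frac{13 \left|{t}\right|}{4}} \cos{\left(4 \left|{t}\right| \right)}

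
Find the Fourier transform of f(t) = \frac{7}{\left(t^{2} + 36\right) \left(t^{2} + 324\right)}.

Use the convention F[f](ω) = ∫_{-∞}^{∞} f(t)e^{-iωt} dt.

F(ω) = \frac{7 \pi \left(3 e^{12 \left|{\omega}\right|} - 1\right) e^{- 18 \left|{\omega}\right|}}{5184}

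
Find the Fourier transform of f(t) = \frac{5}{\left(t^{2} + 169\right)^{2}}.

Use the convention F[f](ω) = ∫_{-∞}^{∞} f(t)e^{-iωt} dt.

F(ω) = \frac{5 \pi \left(13 \left|{\omega}\right| + 1\right) e^{- 13 \left|{\omega}\right|}}{4394}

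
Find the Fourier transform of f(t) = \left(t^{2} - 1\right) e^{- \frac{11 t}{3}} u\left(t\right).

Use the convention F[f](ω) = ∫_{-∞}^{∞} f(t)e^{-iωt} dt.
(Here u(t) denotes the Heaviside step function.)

F(ω) = \frac{3 \left(54 i \omega - \left(3 i \omega + 11\right)^{3} + 198\right)}{\left(3 i \omega + 11\right)^{4}}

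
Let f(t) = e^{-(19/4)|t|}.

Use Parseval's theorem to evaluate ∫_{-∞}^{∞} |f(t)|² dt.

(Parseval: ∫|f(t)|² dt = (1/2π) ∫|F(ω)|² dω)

∫|f(t)|² dt = \frac{4}{19}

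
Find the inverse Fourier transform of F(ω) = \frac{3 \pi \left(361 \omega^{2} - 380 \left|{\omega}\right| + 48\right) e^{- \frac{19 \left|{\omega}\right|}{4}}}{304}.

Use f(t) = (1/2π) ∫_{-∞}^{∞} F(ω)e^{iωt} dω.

f(t) = \frac{6 t^{4}}{\left(t^{2} + \frac{361}{16}\right)^{3}}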